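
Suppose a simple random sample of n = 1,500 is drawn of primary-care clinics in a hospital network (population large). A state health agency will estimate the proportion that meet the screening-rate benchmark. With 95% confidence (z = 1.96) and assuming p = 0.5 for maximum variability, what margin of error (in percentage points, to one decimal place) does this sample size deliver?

2.5

SE(p̂) = √[p(1−p)/n] = √[0.2500/1500] = 0.01291.
E = z × SE = 1.96 × 0.01291 = 0.02530, or 2.5 percentage points.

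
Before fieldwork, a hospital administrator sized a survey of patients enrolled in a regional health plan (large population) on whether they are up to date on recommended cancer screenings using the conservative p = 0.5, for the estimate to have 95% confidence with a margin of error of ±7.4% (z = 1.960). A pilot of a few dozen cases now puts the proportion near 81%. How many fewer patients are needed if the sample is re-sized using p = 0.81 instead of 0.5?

Conservative (p = 0.5): n = 1.960² × 0.25 / 0.074² ≈ 175.38 → 176.
Using p = 0.81: p(1−p) = 0.1539, so n = 1.960² × 0.1539 / 0.074² ≈ 107.97 → 108.
Reduction: 176 − 108 = 68.

68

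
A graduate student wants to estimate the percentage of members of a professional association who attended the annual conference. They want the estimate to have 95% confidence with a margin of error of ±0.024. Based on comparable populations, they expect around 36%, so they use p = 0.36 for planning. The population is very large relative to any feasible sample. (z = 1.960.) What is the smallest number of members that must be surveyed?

1537

With p = 0.36, p(1−p) = 0.2304.
n = z²·p(1−p)/E² = 1.960² × 0.2304 / 0.024² = 3.8416 × 0.2304 / 0.000576 ≈ 1536.64.
Rounding up gives n = 1537.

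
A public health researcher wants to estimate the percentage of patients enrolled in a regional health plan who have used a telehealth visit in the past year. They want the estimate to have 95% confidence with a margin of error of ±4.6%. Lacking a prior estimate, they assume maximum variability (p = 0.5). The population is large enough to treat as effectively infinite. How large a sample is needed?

For 95% confidence, z = 1.96.
With p = 0.5, p(1−p) = 0.25.
n = z²·p(1−p)/E² = 1.96² × 0.2500 / 0.046² = 3.8416 × 0.2500 / 0.002116 ≈ 453.88.
Rounding up gives n = 454.

454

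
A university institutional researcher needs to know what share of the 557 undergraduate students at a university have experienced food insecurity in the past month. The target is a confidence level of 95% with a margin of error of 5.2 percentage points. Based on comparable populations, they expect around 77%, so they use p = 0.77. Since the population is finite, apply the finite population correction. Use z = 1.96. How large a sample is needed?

174

Unadjusted: n₀ = 1.96² × 0.77 × 0.23 / 0.052² ≈ 251.61, so n₀ = 252.
Finite population correction with N = 557: n = n₀ / (1 + (n₀−1)/N) = 252 / (1 + 251/557) = 252 / 1.4506 ≈ 173.72.
Rounding up, n = 174.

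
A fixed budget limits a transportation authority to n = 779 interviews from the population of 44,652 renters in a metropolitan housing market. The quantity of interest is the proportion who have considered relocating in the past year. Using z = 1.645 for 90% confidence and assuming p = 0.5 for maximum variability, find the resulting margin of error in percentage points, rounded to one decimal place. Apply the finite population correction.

2.9

Finite-population factor: (N−n)/(N−1) = (44652−779)/(44652−1) = 0.9826.
SE(p̂) = √[p(1−p)/n · (N−n)/(N−1)] = √[0.2500/779 × 0.9826] = 0.01776.
E = z × SE = 1.645 × 0.01776 = 0.02921 ≈ 2.9 percentage points.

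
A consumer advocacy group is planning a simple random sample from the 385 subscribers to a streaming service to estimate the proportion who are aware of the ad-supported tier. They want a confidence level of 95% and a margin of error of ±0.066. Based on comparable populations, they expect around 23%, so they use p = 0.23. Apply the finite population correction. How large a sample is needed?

For 95% confidence, z = 1.960.
Unadjusted: n₀ = 1.960² × 0.23 × 0.77 / 0.066² ≈ 156.19, so n₀ = 157.
Finite population correction with N = 385: n = n₀ / (1 + (n₀−1)/N) = 157 / (1 + 156/385) = 157 / 1.4052 ≈ 111.73.
Rounding up, n = 112.

112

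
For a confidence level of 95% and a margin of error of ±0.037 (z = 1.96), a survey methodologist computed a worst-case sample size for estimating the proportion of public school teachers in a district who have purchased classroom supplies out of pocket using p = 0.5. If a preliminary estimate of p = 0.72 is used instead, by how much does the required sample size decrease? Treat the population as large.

136

Conservative (p = 0.5): n = 1.96² × 0.25 / 0.037² ≈ 701.53 → 702.
Using p = 0.72: p(1−p) = 0.2016, so n = 1.96² × 0.2016 / 0.037² ≈ 565.72 → 566.
Reduction: 702 − 566 = 136.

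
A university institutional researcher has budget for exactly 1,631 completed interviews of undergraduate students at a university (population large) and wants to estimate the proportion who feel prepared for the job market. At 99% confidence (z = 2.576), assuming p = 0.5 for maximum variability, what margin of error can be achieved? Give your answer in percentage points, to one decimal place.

SE(p̂) = √[p(1−p)/n] = √[0.2500/1631] = 0.01238.
E = z × SE = 2.576 × 0.01238 = 0.03189, or 3.2 percentage points.

3.2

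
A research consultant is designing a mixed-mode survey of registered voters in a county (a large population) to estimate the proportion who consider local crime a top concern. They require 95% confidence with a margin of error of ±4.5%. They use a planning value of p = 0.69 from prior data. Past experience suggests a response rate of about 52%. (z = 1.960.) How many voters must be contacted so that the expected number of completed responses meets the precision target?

781

Completed interviews needed: n₀ = 1.960² × 0.2139 / 0.045² ≈ 405.79 → 406.
At a 52% response rate, contacts needed = 406 / 0.52 ≈ 780.77 → 781.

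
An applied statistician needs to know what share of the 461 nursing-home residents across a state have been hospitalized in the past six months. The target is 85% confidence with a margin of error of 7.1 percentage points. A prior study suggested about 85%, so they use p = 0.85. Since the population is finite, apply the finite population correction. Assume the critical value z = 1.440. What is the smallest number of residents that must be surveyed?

48

Unadjusted: n₀ = 1.440² × 0.85 × 0.15 / 0.071² ≈ 52.45, so n₀ = 53.
Finite population correction with N = 461: n = n₀ / (1 + (n₀−1)/N) = 53 / (1 + 52/461) = 53 / 1.1128 ≈ 47.63.
Rounding up, n = 48.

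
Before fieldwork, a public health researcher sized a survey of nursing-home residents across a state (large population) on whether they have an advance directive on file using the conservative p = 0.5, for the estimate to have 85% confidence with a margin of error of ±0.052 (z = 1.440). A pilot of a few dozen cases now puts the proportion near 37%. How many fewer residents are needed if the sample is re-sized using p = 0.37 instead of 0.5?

Conservative (p = 0.5): n = 1.440² × 0.25 / 0.052² ≈ 191.72 → 192.
Using p = 0.37: p(1−p) = 0.2331, so n = 1.440² × 0.2331 / 0.052² ≈ 178.76 → 179.
Reduction: 192 − 179 = 13.

13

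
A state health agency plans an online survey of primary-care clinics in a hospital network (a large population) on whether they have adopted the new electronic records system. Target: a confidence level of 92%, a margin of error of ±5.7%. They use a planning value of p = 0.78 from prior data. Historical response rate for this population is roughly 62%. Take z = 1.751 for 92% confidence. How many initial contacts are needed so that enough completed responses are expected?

Completed interviews needed: n₀ = 1.751² × 0.1716 / 0.057² ≈ 161.93 → 162.
At a 62% response rate, contacts needed = 162 / 0.62 ≈ 261.29 → 262.

262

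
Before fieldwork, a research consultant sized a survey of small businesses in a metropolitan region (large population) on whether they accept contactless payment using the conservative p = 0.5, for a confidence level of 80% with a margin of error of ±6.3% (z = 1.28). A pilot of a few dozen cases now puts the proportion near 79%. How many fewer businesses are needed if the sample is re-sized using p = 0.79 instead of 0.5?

Conservative (p = 0.5): n = 1.28² × 0.25 / 0.063² ≈ 103.20 → 104.
Using p = 0.79: p(1−p) = 0.1659, so n = 1.28² × 0.1659 / 0.063² ≈ 68.48 → 69.
Reduction: 104 − 69 = 35.

35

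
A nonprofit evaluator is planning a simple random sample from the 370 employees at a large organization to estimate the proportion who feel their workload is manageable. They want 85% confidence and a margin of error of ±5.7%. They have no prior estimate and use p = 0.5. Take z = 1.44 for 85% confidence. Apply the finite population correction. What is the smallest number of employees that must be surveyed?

Unadjusted: n₀ = 1.44² × 0.50 × 0.50 / 0.057² ≈ 159.56, so n₀ = 160.
Finite population correction with N = 370: n = n₀ / (1 + (n₀−1)/N) = 160 / (1 + 159/370) = 160 / 1.4297 ≈ 111.91.
Rounding up, n = 112.

112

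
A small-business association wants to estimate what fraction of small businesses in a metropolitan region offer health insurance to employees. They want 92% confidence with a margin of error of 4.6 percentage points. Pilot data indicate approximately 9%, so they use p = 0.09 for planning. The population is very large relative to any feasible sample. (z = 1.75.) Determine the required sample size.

119

With p = 0.09, p(1−p) = 0.0819.
n = z²·p(1−p)/E² = 1.75² × 0.0819 / 0.046² = 3.0625 × 0.0819 / 0.002116 ≈ 118.53.
Rounding up gives n = 119.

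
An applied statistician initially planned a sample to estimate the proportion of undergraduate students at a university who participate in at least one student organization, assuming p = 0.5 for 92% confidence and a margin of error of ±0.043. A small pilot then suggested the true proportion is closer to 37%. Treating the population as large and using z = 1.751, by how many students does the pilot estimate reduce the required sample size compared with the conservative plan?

28

Conservative (p = 0.5): n = 1.751² × 0.25 / 0.043² ≈ 414.55 → 415.
Using p = 0.37: p(1−p) = 0.2331, so n = 1.751² × 0.2331 / 0.043² ≈ 386.53 → 387.
Reduction: 415 − 387 = 28.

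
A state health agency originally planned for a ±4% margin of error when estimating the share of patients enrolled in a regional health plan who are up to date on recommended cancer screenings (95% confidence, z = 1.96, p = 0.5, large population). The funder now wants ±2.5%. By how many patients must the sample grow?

936

At ±4%: n = 1.96² × 0.2500 / 0.040² ≈ 600.25 → 601.
At ±2.5%: n = 1.96² × 0.2500 / 0.025² ≈ 1536.64 → 1537.
Additional respondents: 1537 − 601 = 936.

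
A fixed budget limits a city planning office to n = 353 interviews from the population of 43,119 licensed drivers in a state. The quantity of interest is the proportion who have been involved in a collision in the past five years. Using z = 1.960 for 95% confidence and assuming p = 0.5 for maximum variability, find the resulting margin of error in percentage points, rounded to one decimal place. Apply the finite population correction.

Finite-population factor: (N−n)/(N−1) = (43119−353)/(43119−1) = 0.9918.
SE(p̂) = √[p(1−p)/n · (N−n)/(N−1)] = √[0.2500/353 × 0.9918] = 0.02650.
E = z × SE = 1.960 × 0.02650 = 0.05195 ≈ 5.2 percentage points.

5.2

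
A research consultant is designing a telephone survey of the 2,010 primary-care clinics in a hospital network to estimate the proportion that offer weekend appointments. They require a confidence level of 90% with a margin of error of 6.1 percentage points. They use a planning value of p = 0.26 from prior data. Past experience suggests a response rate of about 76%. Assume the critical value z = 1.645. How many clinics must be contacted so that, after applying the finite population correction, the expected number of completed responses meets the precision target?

173

Completed interviews needed (unadjusted): n₀ = 1.645² × 0.1924 / 0.061² ≈ 139.92 → 140.
FPC for N = 2,010: n = 140 / (1 + 139/2010) = 140 / 1.0692 ≈ 130.94 → 131.
At a 76% response rate, contacts needed = 131 / 0.76 ≈ 172.37 → 173.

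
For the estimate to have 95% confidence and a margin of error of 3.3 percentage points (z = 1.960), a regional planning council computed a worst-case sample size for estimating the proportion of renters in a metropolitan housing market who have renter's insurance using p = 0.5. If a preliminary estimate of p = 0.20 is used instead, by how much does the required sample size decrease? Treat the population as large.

Conservative (p = 0.5): n = 1.960² × 0.25 / 0.033² ≈ 881.91 → 882.
Using p = 0.20: p(1−p) = 0.1600, so n = 1.960² × 0.1600 / 0.033² ≈ 564.42 → 565.
Reduction: 882 − 565 = 317.

317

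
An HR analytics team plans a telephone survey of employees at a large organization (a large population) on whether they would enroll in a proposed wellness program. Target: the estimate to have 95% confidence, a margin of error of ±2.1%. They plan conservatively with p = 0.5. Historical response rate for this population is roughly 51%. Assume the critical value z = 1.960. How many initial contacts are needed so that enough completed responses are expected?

Completed interviews needed: n₀ = 1.960² × 0.2500 / 0.021² ≈ 2177.78 → 2178.
At a 51% response rate, contacts needed = 2178 / 0.51 ≈ 4270.59 → 4271.

4271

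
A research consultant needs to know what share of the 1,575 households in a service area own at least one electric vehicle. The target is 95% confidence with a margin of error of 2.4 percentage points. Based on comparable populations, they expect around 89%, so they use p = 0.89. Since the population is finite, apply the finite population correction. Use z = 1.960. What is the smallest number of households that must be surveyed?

462

Unadjusted: n₀ = 1.960² × 0.89 × 0.11 / 0.024² ≈ 652.94, so n₀ = 653.
Finite population correction with N = 1,575: n = n₀ / (1 + (n₀−1)/N) = 653 / (1 + 652/1575) = 653 / 1.4140 ≈ 461.82.
Rounding up, n = 462.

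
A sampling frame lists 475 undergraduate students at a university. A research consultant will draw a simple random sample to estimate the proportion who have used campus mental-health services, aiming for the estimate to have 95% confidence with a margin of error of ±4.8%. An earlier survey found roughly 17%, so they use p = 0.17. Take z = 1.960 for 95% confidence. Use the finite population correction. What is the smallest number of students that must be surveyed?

158

Unadjusted: n₀ = 1.960² × 0.17 × 0.83 / 0.048² ≈ 235.26, so n₀ = 236.
Finite population correction with N = 475: n = n₀ / (1 + (n₀−1)/N) = 236 / (1 + 235/475) = 236 / 1.4947 ≈ 157.89.
Rounding up, n = 158.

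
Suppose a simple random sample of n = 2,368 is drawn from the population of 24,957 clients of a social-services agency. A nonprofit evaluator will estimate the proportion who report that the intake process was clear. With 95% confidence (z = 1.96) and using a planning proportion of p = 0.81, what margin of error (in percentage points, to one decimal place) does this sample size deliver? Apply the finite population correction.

Finite-population factor: (N−n)/(N−1) = (24957−2368)/(24957−1) = 0.9052.
SE(p̂) = √[p(1−p)/n · (N−n)/(N−1)] = √[0.1539/2368 × 0.9052] = 0.00767.
E = z × SE = 1.96 × 0.00767 = 0.01503 ≈ 1.5 percentage points.

1.5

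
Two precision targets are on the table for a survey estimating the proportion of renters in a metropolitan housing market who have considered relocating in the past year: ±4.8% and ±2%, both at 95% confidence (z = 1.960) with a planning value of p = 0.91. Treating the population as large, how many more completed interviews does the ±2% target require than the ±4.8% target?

At ±4.8%: n = 1.960² × 0.0819 / 0.048² ≈ 136.56 → 137.
At ±2%: n = 1.960² × 0.0819 / 0.020² ≈ 786.57 → 787.
Additional respondents: 787 − 137 = 650.

650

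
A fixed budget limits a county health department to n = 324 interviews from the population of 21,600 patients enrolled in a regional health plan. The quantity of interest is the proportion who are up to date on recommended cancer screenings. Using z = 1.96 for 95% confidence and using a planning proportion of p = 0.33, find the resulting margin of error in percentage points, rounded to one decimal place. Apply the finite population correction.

Finite-population factor: (N−n)/(N−1) = (21600−324)/(21600−1) = 0.9850.
SE(p̂) = √[p(1−p)/n · (N−n)/(N−1)] = √[0.2211/324 × 0.9850] = 0.02593.
E = z × SE = 1.96 × 0.02593 = 0.05082 ≈ 5.1 percentage points.

5.1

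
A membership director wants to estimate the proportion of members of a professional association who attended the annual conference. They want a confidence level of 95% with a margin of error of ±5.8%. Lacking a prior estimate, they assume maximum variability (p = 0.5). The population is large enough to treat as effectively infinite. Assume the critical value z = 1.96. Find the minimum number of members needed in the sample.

With p = 0.5, p(1−p) = 0.25.
n = z²·p(1−p)/E² = 1.96² × 0.2500 / 0.058² = 3.8416 × 0.2500 / 0.003364 ≈ 285.49.
Rounding up gives n = 286.

286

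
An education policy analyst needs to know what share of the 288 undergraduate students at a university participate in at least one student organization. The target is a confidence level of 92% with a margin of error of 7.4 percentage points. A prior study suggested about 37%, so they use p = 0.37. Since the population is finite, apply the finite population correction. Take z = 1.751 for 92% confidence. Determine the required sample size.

Unadjusted: n₀ = 1.751² × 0.37 × 0.63 / 0.074² ≈ 130.51, so n₀ = 131.
Finite population correction with N = 288: n = n₀ / (1 + (n₀−1)/N) = 131 / (1 + 130/288) = 131 / 1.4514 ≈ 90.26.
Rounding up, n = 91.

91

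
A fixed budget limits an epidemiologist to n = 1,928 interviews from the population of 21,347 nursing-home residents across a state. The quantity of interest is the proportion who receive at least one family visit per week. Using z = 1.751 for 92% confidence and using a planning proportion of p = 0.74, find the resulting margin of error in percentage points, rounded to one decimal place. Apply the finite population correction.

Finite-population factor: (N−n)/(N−1) = (21347−1928)/(21347−1) = 0.9097.
SE(p̂) = √[p(1−p)/n · (N−n)/(N−1)] = √[0.1924/1928 × 0.9097] = 0.00953.
E = z × SE = 1.751 × 0.00953 = 0.01668 ≈ 1.7 percentage points.

1.7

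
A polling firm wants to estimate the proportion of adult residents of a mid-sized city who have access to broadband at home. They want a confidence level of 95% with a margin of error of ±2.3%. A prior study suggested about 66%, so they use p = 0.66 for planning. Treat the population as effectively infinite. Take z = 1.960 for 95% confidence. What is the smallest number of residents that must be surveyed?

With p = 0.66, p(1−p) = 0.2244.
n = z²·p(1−p)/E² = 1.960² × 0.2244 / 0.023² = 3.8416 × 0.2244 / 0.000529 ≈ 1629.59.
Rounding up gives n = 1630.

1630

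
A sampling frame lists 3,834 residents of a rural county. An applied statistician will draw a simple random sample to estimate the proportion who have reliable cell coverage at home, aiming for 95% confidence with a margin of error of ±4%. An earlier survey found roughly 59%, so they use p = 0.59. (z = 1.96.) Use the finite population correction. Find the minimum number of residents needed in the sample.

Unadjusted: n₀ = 1.96² × 0.59 × 0.41 / 0.040² ≈ 580.80, so n₀ = 581.
Finite population correction with N = 3,834: n = n₀ / (1 + (n₀−1)/N) = 581 / (1 + 580/3834) = 581 / 1.1513 ≈ 504.66.
Rounding up, n = 505.

505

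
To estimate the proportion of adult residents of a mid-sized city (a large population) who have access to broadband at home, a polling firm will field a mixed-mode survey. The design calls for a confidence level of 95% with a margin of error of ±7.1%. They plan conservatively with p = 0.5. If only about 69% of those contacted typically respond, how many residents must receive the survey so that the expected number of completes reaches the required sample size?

For 95% confidence, z = 1.960.
Completed interviews needed: n₀ = 1.960² × 0.2500 / 0.071² ≈ 190.52 → 191.
At a 69% response rate, contacts needed = 191 / 0.69 ≈ 276.81 → 277.

277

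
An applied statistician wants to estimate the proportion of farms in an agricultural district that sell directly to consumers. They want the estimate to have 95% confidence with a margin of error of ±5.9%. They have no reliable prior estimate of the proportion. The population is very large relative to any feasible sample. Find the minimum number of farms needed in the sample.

276

For 95% confidence, z = 1.960.
With no prior estimate, use p = 0.5, giving p(1−p) = 0.25.
n = z²·p(1−p)/E² = 1.960² × 0.2500 / 0.059² = 3.8416 × 0.2500 / 0.003481 ≈ 275.90.
Rounding up gives n = 276.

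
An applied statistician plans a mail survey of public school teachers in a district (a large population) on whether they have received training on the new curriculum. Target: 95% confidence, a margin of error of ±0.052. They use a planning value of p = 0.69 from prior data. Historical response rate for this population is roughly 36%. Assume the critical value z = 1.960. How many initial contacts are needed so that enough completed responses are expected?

845

Completed interviews needed: n₀ = 1.960² × 0.2139 / 0.052² ≈ 303.89 → 304.
At a 36% response rate, contacts needed = 304 / 0.36 ≈ 844.44 → 845.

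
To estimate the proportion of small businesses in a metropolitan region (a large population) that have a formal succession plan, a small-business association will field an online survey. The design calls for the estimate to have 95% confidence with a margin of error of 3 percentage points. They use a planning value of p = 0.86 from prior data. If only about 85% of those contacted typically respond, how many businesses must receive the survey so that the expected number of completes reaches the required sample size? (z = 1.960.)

Completed interviews needed: n₀ = 1.960² × 0.1204 / 0.030² ≈ 513.92 → 514.
At an 85% response rate, contacts needed = 514 / 0.85 ≈ 604.71 → 605.

605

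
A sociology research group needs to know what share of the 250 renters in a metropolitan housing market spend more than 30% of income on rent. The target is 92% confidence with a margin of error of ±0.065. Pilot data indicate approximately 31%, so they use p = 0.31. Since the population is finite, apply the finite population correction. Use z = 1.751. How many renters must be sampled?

97

Unadjusted: n₀ = 1.751² × 0.31 × 0.69 / 0.065² ≈ 155.22, so n₀ = 156.
Finite population correction with N = 250: n = n₀ / (1 + (n₀−1)/N) = 156 / (1 + 155/250) = 156 / 1.6200 ≈ 96.30.
Rounding up, n = 97.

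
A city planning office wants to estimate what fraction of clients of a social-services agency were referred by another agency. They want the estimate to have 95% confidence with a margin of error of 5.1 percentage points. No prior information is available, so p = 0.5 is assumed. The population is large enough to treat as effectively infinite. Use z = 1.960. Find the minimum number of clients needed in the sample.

370

With p = 0.5, p(1−p) = 0.25.
n = z²·p(1−p)/E² = 1.960² × 0.2500 / 0.051² = 3.8416 × 0.2500 / 0.002601 ≈ 369.24.
Rounding up gives n = 370.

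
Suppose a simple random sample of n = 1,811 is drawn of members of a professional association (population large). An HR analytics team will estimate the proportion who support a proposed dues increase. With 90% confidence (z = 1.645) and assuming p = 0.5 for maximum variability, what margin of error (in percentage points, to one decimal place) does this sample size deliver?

SE(p̂) = √[p(1−p)/n] = √[0.2500/1811] = 0.01175.
E = z × SE = 1.645 × 0.01175 = 0.01933, or 1.9 percentage points.

1.9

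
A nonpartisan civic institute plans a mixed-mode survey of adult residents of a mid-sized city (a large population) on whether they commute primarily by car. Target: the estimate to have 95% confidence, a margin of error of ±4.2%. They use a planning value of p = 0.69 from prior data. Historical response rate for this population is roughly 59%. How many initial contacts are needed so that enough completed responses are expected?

For 95% confidence, z = 1.960.
Completed interviews needed: n₀ = 1.960² × 0.2139 / 0.042² ≈ 465.83 → 466.
At a 59% response rate, contacts needed = 466 / 0.59 ≈ 789.83 → 790.

790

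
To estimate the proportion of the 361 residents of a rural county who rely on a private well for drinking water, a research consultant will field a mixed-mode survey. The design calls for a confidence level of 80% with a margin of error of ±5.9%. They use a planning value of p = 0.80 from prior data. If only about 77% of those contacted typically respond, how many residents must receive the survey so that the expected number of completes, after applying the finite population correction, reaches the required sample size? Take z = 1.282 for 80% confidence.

Completed interviews needed (unadjusted): n₀ = 1.282² × 0.1600 / 0.059² ≈ 75.54 → 76.
FPC for N = 361: n = 76 / (1 + 75/361) = 76 / 1.2078 ≈ 62.93 → 63.
At a 77% response rate, contacts needed = 63 / 0.77 ≈ 81.82 → 82.

82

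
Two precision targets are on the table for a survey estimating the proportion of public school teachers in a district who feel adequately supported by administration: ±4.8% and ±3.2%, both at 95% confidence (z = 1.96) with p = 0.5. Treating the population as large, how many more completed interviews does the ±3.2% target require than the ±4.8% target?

521

At ±4.8%: n = 1.96² × 0.2500 / 0.048² ≈ 416.84 → 417.
At ±3.2%: n = 1.96² × 0.2500 / 0.032² ≈ 937.89 → 938.
Additional respondents: 938 − 417 = 521.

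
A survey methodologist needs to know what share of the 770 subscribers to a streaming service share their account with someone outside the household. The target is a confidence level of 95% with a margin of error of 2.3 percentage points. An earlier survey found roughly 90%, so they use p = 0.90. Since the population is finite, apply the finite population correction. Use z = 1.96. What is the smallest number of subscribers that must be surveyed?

354

Unadjusted: n₀ = 1.96² × 0.90 × 0.10 / 0.023² ≈ 653.58, so n₀ = 654.
Finite population correction with N = 770: n = n₀ / (1 + (n₀−1)/N) = 654 / (1 + 653/770) = 654 / 1.8481 ≈ 353.89.
Rounding up, n = 354.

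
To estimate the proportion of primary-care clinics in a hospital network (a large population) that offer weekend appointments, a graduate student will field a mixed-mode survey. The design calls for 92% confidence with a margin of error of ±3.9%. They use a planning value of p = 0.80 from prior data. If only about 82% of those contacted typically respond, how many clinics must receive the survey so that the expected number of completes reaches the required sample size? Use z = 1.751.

Completed interviews needed: n₀ = 1.751² × 0.1600 / 0.039² ≈ 322.52 → 323.
At an 82% response rate, contacts needed = 323 / 0.82 ≈ 393.90 → 394.

394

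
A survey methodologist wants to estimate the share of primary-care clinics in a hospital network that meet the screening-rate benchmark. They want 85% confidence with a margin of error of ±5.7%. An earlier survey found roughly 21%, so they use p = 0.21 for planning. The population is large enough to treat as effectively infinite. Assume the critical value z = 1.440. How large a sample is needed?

With p = 0.21, p(1−p) = 0.1659.
n = z²·p(1−p)/E² = 1.440² × 0.1659 / 0.057² = 2.0736 × 0.1659 / 0.003249 ≈ 105.88.
Rounding up gives n = 106.

106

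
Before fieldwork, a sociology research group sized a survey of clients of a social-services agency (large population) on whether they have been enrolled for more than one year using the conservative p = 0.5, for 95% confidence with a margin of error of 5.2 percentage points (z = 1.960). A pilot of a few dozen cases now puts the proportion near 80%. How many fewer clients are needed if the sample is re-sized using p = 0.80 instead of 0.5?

Conservative (p = 0.5): n = 1.960² × 0.25 / 0.052² ≈ 355.18 → 356.
Using p = 0.80: p(1−p) = 0.1600, so n = 1.960² × 0.1600 / 0.052² ≈ 227.31 → 228.
Reduction: 356 − 228 = 128.

128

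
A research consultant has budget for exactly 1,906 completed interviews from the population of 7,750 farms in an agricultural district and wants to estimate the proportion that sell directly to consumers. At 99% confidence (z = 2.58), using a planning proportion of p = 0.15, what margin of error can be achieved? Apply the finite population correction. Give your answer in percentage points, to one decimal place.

Finite-population factor: (N−n)/(N−1) = (7750−1906)/(7750−1) = 0.7542.
SE(p̂) = √[p(1−p)/n · (N−n)/(N−1)] = √[0.1275/1906 × 0.7542] = 0.00710.
E = z × SE = 2.58 × 0.00710 = 0.01833 ≈ 1.8 percentage points.

1.8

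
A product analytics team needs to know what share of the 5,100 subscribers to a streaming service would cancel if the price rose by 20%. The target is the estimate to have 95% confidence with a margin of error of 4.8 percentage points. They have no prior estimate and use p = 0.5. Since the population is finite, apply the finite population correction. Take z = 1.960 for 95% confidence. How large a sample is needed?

386

Unadjusted: n₀ = 1.960² × 0.50 × 0.50 / 0.048² ≈ 416.84, so n₀ = 417.
Finite population correction with N = 5,100: n = n₀ / (1 + (n₀−1)/N) = 417 / (1 + 416/5100) = 417 / 1.0816 ≈ 385.55.
Rounding up, n = 386.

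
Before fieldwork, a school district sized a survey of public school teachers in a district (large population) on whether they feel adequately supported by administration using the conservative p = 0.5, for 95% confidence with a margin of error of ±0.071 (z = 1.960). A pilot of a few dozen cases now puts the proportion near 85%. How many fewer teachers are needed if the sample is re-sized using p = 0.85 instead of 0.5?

93

Conservative (p = 0.5): n = 1.960² × 0.25 / 0.071² ≈ 190.52 → 191.
Using p = 0.85: p(1−p) = 0.1275, so n = 1.960² × 0.1275 / 0.071² ≈ 97.16 → 98.
Reduction: 191 − 98 = 93.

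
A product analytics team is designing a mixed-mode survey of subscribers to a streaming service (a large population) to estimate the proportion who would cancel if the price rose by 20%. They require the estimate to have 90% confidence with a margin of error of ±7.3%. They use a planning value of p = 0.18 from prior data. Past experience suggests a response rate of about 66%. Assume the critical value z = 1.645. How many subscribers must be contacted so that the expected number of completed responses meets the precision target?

114

Completed interviews needed: n₀ = 1.645² × 0.1476 / 0.073² ≈ 74.95 → 75.
At a 66% response rate, contacts needed = 75 / 0.66 ≈ 113.64 → 114.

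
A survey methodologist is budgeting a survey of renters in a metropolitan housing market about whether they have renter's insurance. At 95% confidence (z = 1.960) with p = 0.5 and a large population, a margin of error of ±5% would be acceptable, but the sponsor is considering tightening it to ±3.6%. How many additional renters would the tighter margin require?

357

At ±5%: n = 1.960² × 0.2500 / 0.050² ≈ 384.16 → 385.
At ±3.6%: n = 1.960² × 0.2500 / 0.036² ≈ 741.05 → 742.
Additional respondents: 742 − 385 = 357.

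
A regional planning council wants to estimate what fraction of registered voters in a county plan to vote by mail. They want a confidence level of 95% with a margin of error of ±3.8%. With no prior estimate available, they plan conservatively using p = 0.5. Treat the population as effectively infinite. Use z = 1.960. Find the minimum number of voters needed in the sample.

With p = 0.5, p(1−p) = 0.25.
n = z²·p(1−p)/E² = 1.960² × 0.2500 / 0.038² = 3.8416 × 0.2500 / 0.001444 ≈ 665.10.
Rounding up gives n = 666.

666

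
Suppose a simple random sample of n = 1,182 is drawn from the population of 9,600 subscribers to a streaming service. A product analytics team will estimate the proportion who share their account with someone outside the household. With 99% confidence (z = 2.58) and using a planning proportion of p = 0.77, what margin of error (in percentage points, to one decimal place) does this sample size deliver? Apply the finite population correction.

Finite-population factor: (N−n)/(N−1) = (9600−1182)/(9600−1) = 0.8770.
SE(p̂) = √[p(1−p)/n · (N−n)/(N−1)] = √[0.1771/1182 × 0.8770] = 0.01146.
E = z × SE = 2.58 × 0.01146 = 0.02957 ≈ 3.0 percentage points.

3.0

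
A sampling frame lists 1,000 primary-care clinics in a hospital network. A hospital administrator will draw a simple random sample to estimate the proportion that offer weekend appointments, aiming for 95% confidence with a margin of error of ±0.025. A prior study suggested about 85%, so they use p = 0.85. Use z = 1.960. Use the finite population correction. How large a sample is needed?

Unadjusted: n₀ = 1.960² × 0.85 × 0.15 / 0.025² ≈ 783.69, so n₀ = 784.
Finite population correction with N = 1,000: n = n₀ / (1 + (n₀−1)/N) = 784 / (1 + 783/1000) = 784 / 1.7830 ≈ 439.71.
Rounding up, n = 440.

440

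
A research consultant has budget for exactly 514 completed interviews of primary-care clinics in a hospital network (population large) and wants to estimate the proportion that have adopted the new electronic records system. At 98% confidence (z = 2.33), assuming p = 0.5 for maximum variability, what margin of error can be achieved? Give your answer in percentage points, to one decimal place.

SE(p̂) = √[p(1−p)/n] = √[0.2500/514] = 0.02205.
E = z × SE = 2.33 × 0.02205 = 0.05139, or 5.1 percentage points.

5.1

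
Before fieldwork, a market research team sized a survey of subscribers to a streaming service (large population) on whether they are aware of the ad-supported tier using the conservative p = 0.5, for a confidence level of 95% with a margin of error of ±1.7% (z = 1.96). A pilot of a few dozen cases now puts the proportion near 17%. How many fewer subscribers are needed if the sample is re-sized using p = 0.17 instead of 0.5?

Conservative (p = 0.5): n = 1.96² × 0.25 / 0.017² ≈ 3323.18 → 3324.
Using p = 0.17: p(1−p) = 0.1411, so n = 1.96² × 0.1411 / 0.017² ≈ 1875.60 → 1876.
Reduction: 3324 − 1876 = 1448.

1448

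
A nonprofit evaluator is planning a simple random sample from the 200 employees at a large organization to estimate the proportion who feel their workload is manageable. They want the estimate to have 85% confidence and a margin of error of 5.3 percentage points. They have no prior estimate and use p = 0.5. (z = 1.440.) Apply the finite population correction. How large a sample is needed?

97

Unadjusted: n₀ = 1.440² × 0.50 × 0.50 / 0.053² ≈ 184.55, so n₀ = 185.
Finite population correction with N = 200: n = n₀ / (1 + (n₀−1)/N) = 185 / (1 + 184/200) = 185 / 1.9200 ≈ 96.35.
Rounding up, n = 97.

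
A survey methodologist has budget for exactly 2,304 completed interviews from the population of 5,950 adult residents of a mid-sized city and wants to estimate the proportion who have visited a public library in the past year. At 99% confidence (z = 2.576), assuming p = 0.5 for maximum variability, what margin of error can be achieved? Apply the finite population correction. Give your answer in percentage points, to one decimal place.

Finite-population factor: (N−n)/(N−1) = (5950−2304)/(5950−1) = 0.6129.
SE(p̂) = √[p(1−p)/n · (N−n)/(N−1)] = √[0.2500/2304 × 0.6129] = 0.00815.
E = z × SE = 2.576 × 0.00815 = 0.02101 ≈ 2.1 percentage points.

2.1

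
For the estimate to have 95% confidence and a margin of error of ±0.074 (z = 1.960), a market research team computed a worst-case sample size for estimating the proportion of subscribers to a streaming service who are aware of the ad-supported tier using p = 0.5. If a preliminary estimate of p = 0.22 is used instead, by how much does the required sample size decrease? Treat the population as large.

55

Conservative (p = 0.5): n = 1.960² × 0.25 / 0.074² ≈ 175.38 → 176.
Using p = 0.22: p(1−p) = 0.1716, so n = 1.960² × 0.1716 / 0.074² ≈ 120.38 → 121.
Reduction: 176 − 121 = 55.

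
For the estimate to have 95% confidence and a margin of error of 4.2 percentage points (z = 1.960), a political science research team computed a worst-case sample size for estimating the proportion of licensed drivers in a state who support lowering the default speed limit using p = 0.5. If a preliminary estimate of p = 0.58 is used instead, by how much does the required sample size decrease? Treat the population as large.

Conservative (p = 0.5): n = 1.960² × 0.25 / 0.042² ≈ 544.44 → 545.
Using p = 0.58: p(1−p) = 0.2436, so n = 1.960² × 0.2436 / 0.042² ≈ 530.51 → 531.
Reduction: 545 − 531 = 14.

14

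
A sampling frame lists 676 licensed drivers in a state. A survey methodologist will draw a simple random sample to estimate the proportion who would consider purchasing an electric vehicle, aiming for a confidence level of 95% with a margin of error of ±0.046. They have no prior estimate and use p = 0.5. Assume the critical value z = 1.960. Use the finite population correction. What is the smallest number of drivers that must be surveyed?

Unadjusted: n₀ = 1.960² × 0.50 × 0.50 / 0.046² ≈ 453.88, so n₀ = 454.
Finite population correction with N = 676: n = n₀ / (1 + (n₀−1)/N) = 454 / (1 + 453/676) = 454 / 1.6701 ≈ 271.84.
Rounding up, n = 272.

272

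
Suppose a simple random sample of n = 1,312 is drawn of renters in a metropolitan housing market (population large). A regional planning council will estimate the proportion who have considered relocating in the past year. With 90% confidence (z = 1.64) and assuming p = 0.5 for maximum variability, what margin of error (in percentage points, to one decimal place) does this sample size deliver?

2.3

SE(p̂) = √[p(1−p)/n] = √[0.2500/1312] = 0.01380.
E = z × SE = 1.64 × 0.01380 = 0.02264, or 2.3 percentage points.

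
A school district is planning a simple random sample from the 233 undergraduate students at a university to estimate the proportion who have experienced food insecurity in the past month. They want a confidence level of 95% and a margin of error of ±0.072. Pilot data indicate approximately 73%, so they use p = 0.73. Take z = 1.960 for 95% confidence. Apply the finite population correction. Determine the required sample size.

91

Unadjusted: n₀ = 1.960² × 0.73 × 0.27 / 0.072² ≈ 146.06, so n₀ = 147.
Finite population correction with N = 233: n = n₀ / (1 + (n₀−1)/N) = 147 / (1 + 146/233) = 147 / 1.6266 ≈ 90.37.
Rounding up, n = 91.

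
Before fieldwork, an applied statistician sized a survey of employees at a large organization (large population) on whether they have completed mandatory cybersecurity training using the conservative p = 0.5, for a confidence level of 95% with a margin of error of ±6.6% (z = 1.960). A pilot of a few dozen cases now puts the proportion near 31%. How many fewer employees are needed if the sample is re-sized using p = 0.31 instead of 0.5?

32

Conservative (p = 0.5): n = 1.960² × 0.25 / 0.066² ≈ 220.48 → 221.
Using p = 0.31: p(1−p) = 0.2139, so n = 1.960² × 0.2139 / 0.066² ≈ 188.64 → 189.
Reduction: 221 − 189 = 32.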